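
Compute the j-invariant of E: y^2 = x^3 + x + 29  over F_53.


Delta = -16(4 a^3 + 27 b^2) mod 53 = 45
-1728 * (4 a)^3 = -1728 * (4*1)^3 mod 53 = 19
j = 19 * 45^(-1) mod 53 = 44

j = 44 (mod 53)


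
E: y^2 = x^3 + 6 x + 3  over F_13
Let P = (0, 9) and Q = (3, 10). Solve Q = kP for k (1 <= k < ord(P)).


Enumerate multiples of P until we hit Q = (3, 10):
  1P = (0, 9)
  2P = (3, 3)
  3P = (1, 6)
  4P = (8, 2)
  5P = (8, 11)
  6P = (1, 7)
  7P = (3, 10)
Match found at i = 7.

k = 7


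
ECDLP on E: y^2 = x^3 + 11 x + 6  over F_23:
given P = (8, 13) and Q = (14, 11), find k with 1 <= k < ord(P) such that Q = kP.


Enumerate multiples of P until we hit Q = (14, 11):
  1P = (8, 13)
  2P = (19, 17)
  3P = (14, 12)
  4P = (17, 0)
  5P = (14, 11)
Match found at i = 5.

k = 5


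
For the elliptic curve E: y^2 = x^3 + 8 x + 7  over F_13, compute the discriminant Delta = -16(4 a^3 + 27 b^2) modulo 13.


4 a^3 + 27 b^2 = 4*8^3 + 27*7^2 = 2048 + 1323 = 3371
Delta = -16 * (3371) = -53936
Delta mod 13 = 1

Delta = 1 (mod 13)


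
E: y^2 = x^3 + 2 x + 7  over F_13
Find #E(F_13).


For each x in F_13, count y with y^2 = x^3 + 2 x + 7 mod 13:
  x = 1: RHS = 10, y in [6, 7]  -> 2 point(s)
  x = 3: RHS = 1, y in [1, 12]  -> 2 point(s)
  x = 4: RHS = 1, y in [1, 12]  -> 2 point(s)
  x = 5: RHS = 12, y in [5, 8]  -> 2 point(s)
  x = 6: RHS = 1, y in [1, 12]  -> 2 point(s)
  x = 7: RHS = 0, y in [0]  -> 1 point(s)
  x = 9: RHS = 0, y in [0]  -> 1 point(s)
  x = 10: RHS = 0, y in [0]  -> 1 point(s)
  x = 12: RHS = 4, y in [2, 11]  -> 2 point(s)
Affine points: 15. Add the point at infinity: total = 16.

#E(F_13) = 16


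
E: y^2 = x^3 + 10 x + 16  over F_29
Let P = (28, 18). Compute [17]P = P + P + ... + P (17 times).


k = 17 = 10001_2 (binary, LSB first: 10001)
Double-and-add from P = (28, 18):
  bit 0 = 1: acc = O + (28, 18) = (28, 18)
  bit 1 = 0: acc unchanged = (28, 18)
  bit 2 = 0: acc unchanged = (28, 18)
  bit 3 = 0: acc unchanged = (28, 18)
  bit 4 = 1: acc = (28, 18) + (7, 20) = (14, 0)

17P = (14, 0)


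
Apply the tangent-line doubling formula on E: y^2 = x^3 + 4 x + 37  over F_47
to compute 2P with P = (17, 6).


Doubling: s = (3 x1^2 + a) / (2 y1)
s = (3*17^2 + 4) / (2*6) mod 47 = 6
x3 = s^2 - 2 x1 mod 47 = 6^2 - 2*17 = 2
y3 = s (x1 - x3) - y1 mod 47 = 6 * (17 - 2) - 6 = 37

2P = (2, 37)


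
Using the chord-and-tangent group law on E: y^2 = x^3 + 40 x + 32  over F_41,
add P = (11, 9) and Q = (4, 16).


P != Q, so use the chord formula.
s = (y2 - y1) / (x2 - x1) = (7) / (34) mod 41 = 40
x3 = s^2 - x1 - x2 mod 41 = 40^2 - 11 - 4 = 27
y3 = s (x1 - x3) - y1 mod 41 = 40 * (11 - 27) - 9 = 7

P + Q = (27, 7)


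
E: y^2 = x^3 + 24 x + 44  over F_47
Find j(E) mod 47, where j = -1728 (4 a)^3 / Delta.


Delta = -16(4 a^3 + 27 b^2) mod 47 = 5
-1728 * (4 a)^3 = -1728 * (4*24)^3 mod 47 = 41
j = 41 * 5^(-1) mod 47 = 27

j = 27 (mod 47)


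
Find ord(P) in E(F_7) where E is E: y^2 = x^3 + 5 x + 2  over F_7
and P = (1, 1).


Compute successive multiples of P until we hit O:
  1P = (1, 1)
  2P = (0, 3)
  3P = (3, 3)
  4P = (4, 3)
  5P = (4, 4)
  6P = (3, 4)
  7P = (0, 4)
  8P = (1, 6)
  ... (continuing to 9P)
  9P = O

ord(P) = 9


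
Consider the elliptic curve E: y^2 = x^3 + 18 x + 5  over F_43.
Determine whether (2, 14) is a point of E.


Check whether y^2 = x^3 + 18 x + 5 (mod 43) for (x, y) = (2, 14).
LHS: y^2 = 14^2 mod 43 = 24
RHS: x^3 + 18 x + 5 = 2^3 + 18*2 + 5 mod 43 = 6
LHS != RHS

No, not on the curve


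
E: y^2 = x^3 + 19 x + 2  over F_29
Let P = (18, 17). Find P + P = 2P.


Doubling: s = (3 x1^2 + a) / (2 y1)
s = (3*18^2 + 19) / (2*17) mod 29 = 1
x3 = s^2 - 2 x1 mod 29 = 1^2 - 2*18 = 23
y3 = s (x1 - x3) - y1 mod 29 = 1 * (18 - 23) - 17 = 7

2P = (23, 7)


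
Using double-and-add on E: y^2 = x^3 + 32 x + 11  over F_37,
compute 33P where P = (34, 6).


k = 33 = 100001_2 (binary, LSB first: 100001)
Double-and-add from P = (34, 6):
  bit 0 = 1: acc = O + (34, 6) = (34, 6)
  bit 1 = 0: acc unchanged = (34, 6)
  bit 2 = 0: acc unchanged = (34, 6)
  bit 3 = 0: acc unchanged = (34, 6)
  bit 4 = 0: acc unchanged = (34, 6)
  bit 5 = 1: acc = (34, 6) + (14, 24) = (22, 35)

33P = (22, 35)


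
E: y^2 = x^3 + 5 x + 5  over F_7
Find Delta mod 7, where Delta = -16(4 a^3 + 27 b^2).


4 a^3 + 27 b^2 = 4*5^3 + 27*5^2 = 500 + 675 = 1175
Delta = -16 * (1175) = -18800
Delta mod 7 = 2

Delta = 2 (mod 7)


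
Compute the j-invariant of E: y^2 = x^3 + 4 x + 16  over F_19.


Delta = -16(4 a^3 + 27 b^2) mod 19 = 15
-1728 * (4 a)^3 = -1728 * (4*4)^3 mod 19 = 11
j = 11 * 15^(-1) mod 19 = 2

j = 2 (mod 19)


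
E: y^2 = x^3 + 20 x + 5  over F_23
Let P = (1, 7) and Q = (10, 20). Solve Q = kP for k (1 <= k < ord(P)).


Enumerate multiples of P until we hit Q = (10, 20):
  1P = (1, 7)
  2P = (21, 16)
  3P = (10, 20)
Match found at i = 3.

k = 3


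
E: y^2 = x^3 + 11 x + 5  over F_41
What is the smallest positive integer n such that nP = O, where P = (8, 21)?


Compute successive multiples of P until we hit O:
  1P = (8, 21)
  2P = (29, 21)
  3P = (4, 20)
  4P = (6, 0)
  5P = (4, 21)
  6P = (29, 20)
  7P = (8, 20)
  8P = O

ord(P) = 8


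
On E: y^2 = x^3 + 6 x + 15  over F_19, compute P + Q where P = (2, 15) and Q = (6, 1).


P != Q, so use the chord formula.
s = (y2 - y1) / (x2 - x1) = (5) / (4) mod 19 = 6
x3 = s^2 - x1 - x2 mod 19 = 6^2 - 2 - 6 = 9
y3 = s (x1 - x3) - y1 mod 19 = 6 * (2 - 9) - 15 = 0

P + Q = (9, 0)


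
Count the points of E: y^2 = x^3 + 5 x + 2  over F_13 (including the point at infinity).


For each x in F_13, count y with y^2 = x^3 + 5 x + 2 mod 13:
  x = 5: RHS = 9, y in [3, 10]  -> 2 point(s)
  x = 6: RHS = 1, y in [1, 12]  -> 2 point(s)
  x = 7: RHS = 3, y in [4, 9]  -> 2 point(s)
  x = 9: RHS = 9, y in [3, 10]  -> 2 point(s)
  x = 10: RHS = 12, y in [5, 8]  -> 2 point(s)
  x = 11: RHS = 10, y in [6, 7]  -> 2 point(s)
  x = 12: RHS = 9, y in [3, 10]  -> 2 point(s)
Affine points: 14. Add the point at infinity: total = 15.

#E(F_13) = 15


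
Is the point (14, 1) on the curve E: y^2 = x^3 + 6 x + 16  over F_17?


Check whether y^2 = x^3 + 6 x + 16 (mod 17) for (x, y) = (14, 1).
LHS: y^2 = 1^2 mod 17 = 1
RHS: x^3 + 6 x + 16 = 14^3 + 6*14 + 16 mod 17 = 5
LHS != RHS

No, not on the curve


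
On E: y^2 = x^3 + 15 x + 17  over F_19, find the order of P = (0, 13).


Compute successive multiples of P until we hit O:
  1P = (0, 13)
  2P = (17, 13)
  3P = (2, 6)
  4P = (15, 11)
  5P = (9, 11)
  6P = (7, 16)
  7P = (18, 1)
  8P = (12, 14)
  ... (continuing to 20P)
  20P = O

ord(P) = 20


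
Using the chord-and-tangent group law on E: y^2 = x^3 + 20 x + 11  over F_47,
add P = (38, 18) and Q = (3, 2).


P != Q, so use the chord formula.
s = (y2 - y1) / (x2 - x1) = (31) / (12) mod 47 = 30
x3 = s^2 - x1 - x2 mod 47 = 30^2 - 38 - 3 = 13
y3 = s (x1 - x3) - y1 mod 47 = 30 * (38 - 13) - 18 = 27

P + Q = (13, 27)


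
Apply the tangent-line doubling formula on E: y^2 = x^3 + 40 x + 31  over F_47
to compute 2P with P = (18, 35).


Doubling: s = (3 x1^2 + a) / (2 y1)
s = (3*18^2 + 40) / (2*35) mod 47 = 44
x3 = s^2 - 2 x1 mod 47 = 44^2 - 2*18 = 20
y3 = s (x1 - x3) - y1 mod 47 = 44 * (18 - 20) - 35 = 18

2P = (20, 18)


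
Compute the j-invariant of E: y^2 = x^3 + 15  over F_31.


Delta = -16(4 a^3 + 27 b^2) mod 31 = 16
-1728 * (4 a)^3 = -1728 * (4*0)^3 mod 31 = 0
j = 0 * 16^(-1) mod 31 = 0

j = 0 (mod 31)


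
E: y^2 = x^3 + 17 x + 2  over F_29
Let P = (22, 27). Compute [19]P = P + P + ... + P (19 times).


k = 19 = 10011_2 (binary, LSB first: 11001)
Double-and-add from P = (22, 27):
  bit 0 = 1: acc = O + (22, 27) = (22, 27)
  bit 1 = 1: acc = (22, 27) + (13, 10) = (28, 10)
  bit 2 = 0: acc unchanged = (28, 10)
  bit 3 = 0: acc unchanged = (28, 10)
  bit 4 = 1: acc = (28, 10) + (1, 7) = (24, 13)

19P = (24, 13)


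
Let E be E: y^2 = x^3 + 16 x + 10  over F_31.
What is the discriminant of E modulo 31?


4 a^3 + 27 b^2 = 4*16^3 + 27*10^2 = 16384 + 2700 = 19084
Delta = -16 * (19084) = -305344
Delta mod 31 = 6

Delta = 6 (mod 31)


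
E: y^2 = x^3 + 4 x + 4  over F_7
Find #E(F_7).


For each x in F_7, count y with y^2 = x^3 + 4 x + 4 mod 7:
  x = 0: RHS = 4, y in [2, 5]  -> 2 point(s)
  x = 1: RHS = 2, y in [3, 4]  -> 2 point(s)
  x = 3: RHS = 1, y in [1, 6]  -> 2 point(s)
  x = 4: RHS = 0, y in [0]  -> 1 point(s)
  x = 5: RHS = 2, y in [3, 4]  -> 2 point(s)
Affine points: 9. Add the point at infinity: total = 10.

#E(F_7) = 10


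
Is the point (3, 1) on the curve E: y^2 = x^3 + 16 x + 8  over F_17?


Check whether y^2 = x^3 + 16 x + 8 (mod 17) for (x, y) = (3, 1).
LHS: y^2 = 1^2 mod 17 = 1
RHS: x^3 + 16 x + 8 = 3^3 + 16*3 + 8 mod 17 = 15
LHS != RHS

No, not on the curve


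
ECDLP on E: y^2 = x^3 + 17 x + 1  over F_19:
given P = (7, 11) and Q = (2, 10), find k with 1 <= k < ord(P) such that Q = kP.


Enumerate multiples of P until we hit Q = (2, 10):
  1P = (7, 11)
  2P = (2, 9)
  3P = (17, 4)
  4P = (1, 0)
  5P = (17, 15)
  6P = (2, 10)
Match found at i = 6.

k = 6


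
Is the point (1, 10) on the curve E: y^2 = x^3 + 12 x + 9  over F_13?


Check whether y^2 = x^3 + 12 x + 9 (mod 13) for (x, y) = (1, 10).
LHS: y^2 = 10^2 mod 13 = 9
RHS: x^3 + 12 x + 9 = 1^3 + 12*1 + 9 mod 13 = 9
LHS = RHS

Yes, on the curve


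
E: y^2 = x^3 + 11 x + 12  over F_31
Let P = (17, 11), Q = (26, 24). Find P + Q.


P != Q, so use the chord formula.
s = (y2 - y1) / (x2 - x1) = (13) / (9) mod 31 = 29
x3 = s^2 - x1 - x2 mod 31 = 29^2 - 17 - 26 = 23
y3 = s (x1 - x3) - y1 mod 31 = 29 * (17 - 23) - 11 = 1

P + Q = (23, 1)


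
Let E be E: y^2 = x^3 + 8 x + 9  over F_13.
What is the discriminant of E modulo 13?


4 a^3 + 27 b^2 = 4*8^3 + 27*9^2 = 2048 + 2187 = 4235
Delta = -16 * (4235) = -67760
Delta mod 13 = 9

Delta = 9 (mod 13)


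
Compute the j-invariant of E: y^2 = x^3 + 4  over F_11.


Delta = -16(4 a^3 + 27 b^2) mod 11 = 7
-1728 * (4 a)^3 = -1728 * (4*0)^3 mod 11 = 0
j = 0 * 7^(-1) mod 11 = 0

j = 0 (mod 11)


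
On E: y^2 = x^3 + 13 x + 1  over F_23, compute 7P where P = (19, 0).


k = 7 = 111_2 (binary, LSB first: 111)
Double-and-add from P = (19, 0):
  bit 0 = 1: acc = O + (19, 0) = (19, 0)
  bit 1 = 1: acc = (19, 0) + O = (19, 0)
  bit 2 = 1: acc = (19, 0) + O = (19, 0)

7P = (19, 0)


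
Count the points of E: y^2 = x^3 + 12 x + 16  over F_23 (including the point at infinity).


For each x in F_23, count y with y^2 = x^3 + 12 x + 16 mod 23:
  x = 0: RHS = 16, y in [4, 19]  -> 2 point(s)
  x = 1: RHS = 6, y in [11, 12]  -> 2 point(s)
  x = 2: RHS = 2, y in [5, 18]  -> 2 point(s)
  x = 4: RHS = 13, y in [6, 17]  -> 2 point(s)
  x = 7: RHS = 6, y in [11, 12]  -> 2 point(s)
  x = 8: RHS = 3, y in [7, 16]  -> 2 point(s)
  x = 9: RHS = 2, y in [5, 18]  -> 2 point(s)
  x = 10: RHS = 9, y in [3, 20]  -> 2 point(s)
  x = 12: RHS = 2, y in [5, 18]  -> 2 point(s)
  x = 13: RHS = 0, y in [0]  -> 1 point(s)
  x = 15: RHS = 6, y in [11, 12]  -> 2 point(s)
  x = 16: RHS = 3, y in [7, 16]  -> 2 point(s)
  x = 17: RHS = 4, y in [2, 21]  -> 2 point(s)
  x = 22: RHS = 3, y in [7, 16]  -> 2 point(s)
Affine points: 27. Add the point at infinity: total = 28.

#E(F_23) = 28


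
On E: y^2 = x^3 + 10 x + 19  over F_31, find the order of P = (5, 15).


Compute successive multiples of P until we hit O:
  1P = (5, 15)
  2P = (23, 27)
  3P = (0, 9)
  4P = (20, 29)
  5P = (15, 17)
  6P = (16, 20)
  7P = (12, 10)
  8P = (24, 3)
  ... (continuing to 36P)
  36P = O

ord(P) = 36


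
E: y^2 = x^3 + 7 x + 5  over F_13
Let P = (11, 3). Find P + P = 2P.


Doubling: s = (3 x1^2 + a) / (2 y1)
s = (3*11^2 + 7) / (2*3) mod 13 = 1
x3 = s^2 - 2 x1 mod 13 = 1^2 - 2*11 = 5
y3 = s (x1 - x3) - y1 mod 13 = 1 * (11 - 5) - 3 = 3

2P = (5, 3)


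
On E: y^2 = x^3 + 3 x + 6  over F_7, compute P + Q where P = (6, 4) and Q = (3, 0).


P != Q, so use the chord formula.
s = (y2 - y1) / (x2 - x1) = (3) / (4) mod 7 = 6
x3 = s^2 - x1 - x2 mod 7 = 6^2 - 6 - 3 = 6
y3 = s (x1 - x3) - y1 mod 7 = 6 * (6 - 6) - 4 = 3

P + Q = (6, 3)


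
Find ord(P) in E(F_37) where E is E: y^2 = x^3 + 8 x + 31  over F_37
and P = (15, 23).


Compute successive multiples of P until we hit O:
  1P = (15, 23)
  2P = (6, 31)
  3P = (4, 33)
  4P = (28, 9)
  5P = (28, 28)
  6P = (4, 4)
  7P = (6, 6)
  8P = (15, 14)
  ... (continuing to 9P)
  9P = O

ord(P) = 9


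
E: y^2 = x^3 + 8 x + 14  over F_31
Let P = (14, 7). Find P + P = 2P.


Doubling: s = (3 x1^2 + a) / (2 y1)
s = (3*14^2 + 8) / (2*7) mod 31 = 16
x3 = s^2 - 2 x1 mod 31 = 16^2 - 2*14 = 11
y3 = s (x1 - x3) - y1 mod 31 = 16 * (14 - 11) - 7 = 10

2P = (11, 10)


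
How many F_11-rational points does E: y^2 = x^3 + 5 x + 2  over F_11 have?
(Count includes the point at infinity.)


For each x in F_11, count y with y^2 = x^3 + 5 x + 2 mod 11:
  x = 2: RHS = 9, y in [3, 8]  -> 2 point(s)
  x = 3: RHS = 0, y in [0]  -> 1 point(s)
  x = 4: RHS = 9, y in [3, 8]  -> 2 point(s)
  x = 5: RHS = 9, y in [3, 8]  -> 2 point(s)
  x = 8: RHS = 4, y in [2, 9]  -> 2 point(s)
Affine points: 9. Add the point at infinity: total = 10.

#E(F_11) = 10


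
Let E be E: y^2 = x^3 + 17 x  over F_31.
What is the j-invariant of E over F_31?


Delta = -16(4 a^3 + 27 b^2) mod 31 = 1
-1728 * (4 a)^3 = -1728 * (4*17)^3 mod 31 = 23
j = 23 * 1^(-1) mod 31 = 23

j = 23 (mod 31)


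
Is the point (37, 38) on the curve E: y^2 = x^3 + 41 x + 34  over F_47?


Check whether y^2 = x^3 + 41 x + 34 (mod 47) for (x, y) = (37, 38).
LHS: y^2 = 38^2 mod 47 = 34
RHS: x^3 + 41 x + 34 = 37^3 + 41*37 + 34 mod 47 = 34
LHS = RHS

Yes, on the curve


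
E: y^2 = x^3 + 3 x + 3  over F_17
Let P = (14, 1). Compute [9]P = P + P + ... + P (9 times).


k = 9 = 1001_2 (binary, LSB first: 1001)
Double-and-add from P = (14, 1):
  bit 0 = 1: acc = O + (14, 1) = (14, 1)
  bit 1 = 0: acc unchanged = (14, 1)
  bit 2 = 0: acc unchanged = (14, 1)
  bit 3 = 1: acc = (14, 1) + (6, 13) = (12, 13)

9P = (12, 13)


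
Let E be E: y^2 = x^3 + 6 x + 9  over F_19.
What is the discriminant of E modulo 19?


4 a^3 + 27 b^2 = 4*6^3 + 27*9^2 = 864 + 2187 = 3051
Delta = -16 * (3051) = -48816
Delta mod 19 = 14

Delta = 14 (mod 19)


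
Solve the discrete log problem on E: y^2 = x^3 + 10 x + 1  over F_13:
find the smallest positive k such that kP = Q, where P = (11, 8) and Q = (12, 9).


Enumerate multiples of P until we hit Q = (12, 9):
  1P = (11, 8)
  2P = (0, 12)
  3P = (6, 2)
  4P = (12, 9)
Match found at i = 4.

k = 4


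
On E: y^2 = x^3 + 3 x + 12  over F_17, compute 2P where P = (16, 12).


Doubling: s = (3 x1^2 + a) / (2 y1)
s = (3*16^2 + 3) / (2*12) mod 17 = 13
x3 = s^2 - 2 x1 mod 17 = 13^2 - 2*16 = 1
y3 = s (x1 - x3) - y1 mod 17 = 13 * (16 - 1) - 12 = 13

2P = (1, 13)


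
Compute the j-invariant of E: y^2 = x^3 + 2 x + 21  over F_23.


Delta = -16(4 a^3 + 27 b^2) mod 23 = 14
-1728 * (4 a)^3 = -1728 * (4*2)^3 mod 23 = 5
j = 5 * 14^(-1) mod 23 = 2

j = 2 (mod 23)


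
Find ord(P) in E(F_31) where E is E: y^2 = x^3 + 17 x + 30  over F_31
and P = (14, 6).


Compute successive multiples of P until we hit O:
  1P = (14, 6)
  2P = (22, 4)
  3P = (28, 13)
  4P = (28, 18)
  5P = (22, 27)
  6P = (14, 25)
  7P = O

ord(P) = 7


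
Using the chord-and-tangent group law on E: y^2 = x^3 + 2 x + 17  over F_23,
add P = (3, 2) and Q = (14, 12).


P != Q, so use the chord formula.
s = (y2 - y1) / (x2 - x1) = (10) / (11) mod 23 = 3
x3 = s^2 - x1 - x2 mod 23 = 3^2 - 3 - 14 = 15
y3 = s (x1 - x3) - y1 mod 23 = 3 * (3 - 15) - 2 = 8

P + Q = (15, 8)


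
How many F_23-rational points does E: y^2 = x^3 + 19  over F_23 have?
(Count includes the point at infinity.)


For each x in F_23, count y with y^2 = x^3 + 0 x + 19 mod 23:
  x = 2: RHS = 4, y in [2, 21]  -> 2 point(s)
  x = 3: RHS = 0, y in [0]  -> 1 point(s)
  x = 5: RHS = 6, y in [11, 12]  -> 2 point(s)
  x = 8: RHS = 2, y in [5, 18]  -> 2 point(s)
  x = 9: RHS = 12, y in [9, 14]  -> 2 point(s)
  x = 11: RHS = 16, y in [4, 19]  -> 2 point(s)
  x = 13: RHS = 8, y in [10, 13]  -> 2 point(s)
  x = 14: RHS = 3, y in [7, 16]  -> 2 point(s)
  x = 15: RHS = 13, y in [6, 17]  -> 2 point(s)
  x = 18: RHS = 9, y in [3, 20]  -> 2 point(s)
  x = 19: RHS = 1, y in [1, 22]  -> 2 point(s)
  x = 22: RHS = 18, y in [8, 15]  -> 2 point(s)
Affine points: 23. Add the point at infinity: total = 24.

#E(F_23) = 24


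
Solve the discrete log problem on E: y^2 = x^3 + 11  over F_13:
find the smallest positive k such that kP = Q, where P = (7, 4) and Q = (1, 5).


Enumerate multiples of P until we hit Q = (1, 5):
  1P = (7, 4)
  2P = (9, 8)
  3P = (1, 8)
  4P = (4, 7)
  5P = (3, 5)
  6P = (12, 7)
  7P = (11, 4)
  8P = (8, 9)
  9P = (10, 7)
  10P = (10, 6)
  11P = (8, 4)
  12P = (11, 9)
  13P = (12, 6)
  14P = (3, 8)
  15P = (4, 6)
  16P = (1, 5)
Match found at i = 16.

k = 16


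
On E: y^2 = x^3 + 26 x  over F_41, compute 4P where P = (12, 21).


k = 4 = 100_2 (binary, LSB first: 001)
Double-and-add from P = (12, 21):
  bit 0 = 0: acc unchanged = O
  bit 1 = 0: acc unchanged = O
  bit 2 = 1: acc = O + (9, 26) = (9, 26)

4P = (9, 26)


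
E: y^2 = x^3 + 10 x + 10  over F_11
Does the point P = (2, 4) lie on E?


Check whether y^2 = x^3 + 10 x + 10 (mod 11) for (x, y) = (2, 4).
LHS: y^2 = 4^2 mod 11 = 5
RHS: x^3 + 10 x + 10 = 2^3 + 10*2 + 10 mod 11 = 5
LHS = RHS

Yes, on the curve


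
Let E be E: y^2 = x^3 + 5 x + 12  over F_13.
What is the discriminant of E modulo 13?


4 a^3 + 27 b^2 = 4*5^3 + 27*12^2 = 500 + 3888 = 4388
Delta = -16 * (4388) = -70208
Delta mod 13 = 5

Delta = 5 (mod 13)


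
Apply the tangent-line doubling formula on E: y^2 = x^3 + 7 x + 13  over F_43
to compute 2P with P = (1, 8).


Doubling: s = (3 x1^2 + a) / (2 y1)
s = (3*1^2 + 7) / (2*8) mod 43 = 6
x3 = s^2 - 2 x1 mod 43 = 6^2 - 2*1 = 34
y3 = s (x1 - x3) - y1 mod 43 = 6 * (1 - 34) - 8 = 9

2P = (34, 9)


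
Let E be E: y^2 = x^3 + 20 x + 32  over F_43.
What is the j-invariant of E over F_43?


Delta = -16(4 a^3 + 27 b^2) mod 43 = 17
-1728 * (4 a)^3 = -1728 * (4*20)^3 mod 43 = 8
j = 8 * 17^(-1) mod 43 = 3

j = 3 (mod 43)


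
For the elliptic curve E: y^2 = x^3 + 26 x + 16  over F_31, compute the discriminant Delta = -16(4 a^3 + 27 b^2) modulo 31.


4 a^3 + 27 b^2 = 4*26^3 + 27*16^2 = 70304 + 6912 = 77216
Delta = -16 * (77216) = -1235456
Delta mod 31 = 18

Delta = 18 (mod 31)


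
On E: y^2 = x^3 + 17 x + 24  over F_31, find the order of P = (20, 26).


Compute successive multiples of P until we hit O:
  1P = (20, 26)
  2P = (9, 21)
  3P = (4, 1)
  4P = (27, 27)
  5P = (3, 3)
  6P = (2, 2)
  7P = (28, 15)
  8P = (28, 16)
  ... (continuing to 15P)
  15P = O

ord(P) = 15


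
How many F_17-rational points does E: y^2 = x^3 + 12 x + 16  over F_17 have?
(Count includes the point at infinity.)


For each x in F_17, count y with y^2 = x^3 + 12 x + 16 mod 17:
  x = 0: RHS = 16, y in [4, 13]  -> 2 point(s)
  x = 4: RHS = 9, y in [3, 14]  -> 2 point(s)
  x = 6: RHS = 15, y in [7, 10]  -> 2 point(s)
  x = 7: RHS = 1, y in [1, 16]  -> 2 point(s)
  x = 11: RHS = 0, y in [0]  -> 1 point(s)
  x = 12: RHS = 1, y in [1, 16]  -> 2 point(s)
  x = 14: RHS = 4, y in [2, 15]  -> 2 point(s)
  x = 15: RHS = 1, y in [1, 16]  -> 2 point(s)
Affine points: 15. Add the point at infinity: total = 16.

#E(F_17) = 16


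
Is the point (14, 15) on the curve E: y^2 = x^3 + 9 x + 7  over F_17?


Check whether y^2 = x^3 + 9 x + 7 (mod 17) for (x, y) = (14, 15).
LHS: y^2 = 15^2 mod 17 = 4
RHS: x^3 + 9 x + 7 = 14^3 + 9*14 + 7 mod 17 = 4
LHS = RHS

Yes, on the curve


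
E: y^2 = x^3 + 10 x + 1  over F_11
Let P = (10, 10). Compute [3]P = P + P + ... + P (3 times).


k = 3 = 11_2 (binary, LSB first: 11)
Double-and-add from P = (10, 10):
  bit 0 = 1: acc = O + (10, 10) = (10, 10)
  bit 1 = 1: acc = (10, 10) + (3, 5) = (3, 6)

3P = (3, 6)


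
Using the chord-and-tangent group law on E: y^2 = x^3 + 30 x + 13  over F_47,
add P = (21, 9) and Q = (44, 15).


P != Q, so use the chord formula.
s = (y2 - y1) / (x2 - x1) = (6) / (23) mod 47 = 35
x3 = s^2 - x1 - x2 mod 47 = 35^2 - 21 - 44 = 32
y3 = s (x1 - x3) - y1 mod 47 = 35 * (21 - 32) - 9 = 29

P + Q = (32, 29)


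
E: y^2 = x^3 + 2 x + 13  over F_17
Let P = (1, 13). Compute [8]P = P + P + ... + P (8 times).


k = 8 = 1000_2 (binary, LSB first: 0001)
Double-and-add from P = (1, 13):
  bit 0 = 0: acc unchanged = O
  bit 1 = 0: acc unchanged = O
  bit 2 = 0: acc unchanged = O
  bit 3 = 1: acc = O + (4, 0) = (4, 0)

8P = (4, 0)


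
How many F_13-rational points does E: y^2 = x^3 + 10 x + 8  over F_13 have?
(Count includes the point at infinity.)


For each x in F_13, count y with y^2 = x^3 + 10 x + 8 mod 13:
  x = 2: RHS = 10, y in [6, 7]  -> 2 point(s)
  x = 3: RHS = 0, y in [0]  -> 1 point(s)
  x = 5: RHS = 1, y in [1, 12]  -> 2 point(s)
  x = 10: RHS = 3, y in [4, 9]  -> 2 point(s)
  x = 12: RHS = 10, y in [6, 7]  -> 2 point(s)
Affine points: 9. Add the point at infinity: total = 10.

#E(F_13) = 10


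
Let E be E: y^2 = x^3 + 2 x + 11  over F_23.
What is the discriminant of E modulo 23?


4 a^3 + 27 b^2 = 4*2^3 + 27*11^2 = 32 + 3267 = 3299
Delta = -16 * (3299) = -52784
Delta mod 23 = 1

Delta = 1 (mod 23)


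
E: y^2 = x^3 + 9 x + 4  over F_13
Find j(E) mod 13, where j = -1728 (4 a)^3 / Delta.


Delta = -16(4 a^3 + 27 b^2) mod 13 = 5
-1728 * (4 a)^3 = -1728 * (4*9)^3 mod 13 = 12
j = 12 * 5^(-1) mod 13 = 5

j = 5 (mod 13)


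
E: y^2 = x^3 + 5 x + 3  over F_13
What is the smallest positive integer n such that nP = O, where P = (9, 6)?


Compute successive multiples of P until we hit O:
  1P = (9, 6)
  2P = (9, 7)
  3P = O

ord(P) = 3


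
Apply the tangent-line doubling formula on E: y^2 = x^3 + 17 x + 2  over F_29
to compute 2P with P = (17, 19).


Doubling: s = (3 x1^2 + a) / (2 y1)
s = (3*17^2 + 17) / (2*19) mod 29 = 8
x3 = s^2 - 2 x1 mod 29 = 8^2 - 2*17 = 1
y3 = s (x1 - x3) - y1 mod 29 = 8 * (17 - 1) - 19 = 22

2P = (1, 22)


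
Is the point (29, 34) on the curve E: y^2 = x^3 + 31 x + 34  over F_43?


Check whether y^2 = x^3 + 31 x + 34 (mod 43) for (x, y) = (29, 34).
LHS: y^2 = 34^2 mod 43 = 38
RHS: x^3 + 31 x + 34 = 29^3 + 31*29 + 34 mod 43 = 38
LHS = RHS

Yes, on the curve


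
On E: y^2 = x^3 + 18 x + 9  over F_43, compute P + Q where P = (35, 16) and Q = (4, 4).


P != Q, so use the chord formula.
s = (y2 - y1) / (x2 - x1) = (31) / (12) mod 43 = 42
x3 = s^2 - x1 - x2 mod 43 = 42^2 - 35 - 4 = 5
y3 = s (x1 - x3) - y1 mod 43 = 42 * (35 - 5) - 16 = 40

P + Q = (5, 40)


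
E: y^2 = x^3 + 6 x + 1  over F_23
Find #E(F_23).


For each x in F_23, count y with y^2 = x^3 + 6 x + 1 mod 23:
  x = 0: RHS = 1, y in [1, 22]  -> 2 point(s)
  x = 1: RHS = 8, y in [10, 13]  -> 2 point(s)
  x = 3: RHS = 0, y in [0]  -> 1 point(s)
  x = 5: RHS = 18, y in [8, 15]  -> 2 point(s)
  x = 6: RHS = 0, y in [0]  -> 1 point(s)
  x = 7: RHS = 18, y in [8, 15]  -> 2 point(s)
  x = 8: RHS = 9, y in [3, 20]  -> 2 point(s)
  x = 9: RHS = 2, y in [5, 18]  -> 2 point(s)
  x = 10: RHS = 3, y in [7, 16]  -> 2 point(s)
  x = 11: RHS = 18, y in [8, 15]  -> 2 point(s)
  x = 14: RHS = 0, y in [0]  -> 1 point(s)
  x = 15: RHS = 16, y in [4, 19]  -> 2 point(s)
  x = 17: RHS = 2, y in [5, 18]  -> 2 point(s)
  x = 20: RHS = 2, y in [5, 18]  -> 2 point(s)
  x = 21: RHS = 4, y in [2, 21]  -> 2 point(s)
Affine points: 27. Add the point at infinity: total = 28.

#E(F_23) = 28


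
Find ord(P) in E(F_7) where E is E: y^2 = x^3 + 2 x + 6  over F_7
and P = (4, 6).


Compute successive multiples of P until we hit O:
  1P = (4, 6)
  2P = (1, 3)
  3P = (3, 2)
  4P = (2, 2)
  5P = (5, 6)
  6P = (5, 1)
  7P = (2, 5)
  8P = (3, 5)
  ... (continuing to 11P)
  11P = O

ord(P) = 11


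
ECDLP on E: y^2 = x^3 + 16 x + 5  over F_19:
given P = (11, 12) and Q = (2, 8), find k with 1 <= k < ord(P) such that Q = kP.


Enumerate multiples of P until we hit Q = (2, 8):
  1P = (11, 12)
  2P = (13, 15)
  3P = (2, 11)
  4P = (10, 5)
  5P = (9, 2)
  6P = (5, 18)
  7P = (4, 0)
  8P = (5, 1)
  9P = (9, 17)
  10P = (10, 14)
  11P = (2, 8)
Match found at i = 11.

k = 11


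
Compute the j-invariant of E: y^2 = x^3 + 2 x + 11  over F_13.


Delta = -16(4 a^3 + 27 b^2) mod 13 = 9
-1728 * (4 a)^3 = -1728 * (4*2)^3 mod 13 = 5
j = 5 * 9^(-1) mod 13 = 2

j = 2 (mod 13)


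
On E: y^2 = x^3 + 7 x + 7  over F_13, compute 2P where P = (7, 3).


Doubling: s = (3 x1^2 + a) / (2 y1)
s = (3*7^2 + 7) / (2*3) mod 13 = 4
x3 = s^2 - 2 x1 mod 13 = 4^2 - 2*7 = 2
y3 = s (x1 - x3) - y1 mod 13 = 4 * (7 - 2) - 3 = 4

2P = (2, 4)


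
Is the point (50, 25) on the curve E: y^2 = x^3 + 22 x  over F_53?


Check whether y^2 = x^3 + 22 x + 0 (mod 53) for (x, y) = (50, 25).
LHS: y^2 = 25^2 mod 53 = 42
RHS: x^3 + 22 x + 0 = 50^3 + 22*50 + 0 mod 53 = 13
LHS != RHS

No, not on the curve


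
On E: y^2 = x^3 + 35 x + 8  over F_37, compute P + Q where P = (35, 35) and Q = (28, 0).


P != Q, so use the chord formula.
s = (y2 - y1) / (x2 - x1) = (2) / (30) mod 37 = 5
x3 = s^2 - x1 - x2 mod 37 = 5^2 - 35 - 28 = 36
y3 = s (x1 - x3) - y1 mod 37 = 5 * (35 - 36) - 35 = 34

P + Q = (36, 34)


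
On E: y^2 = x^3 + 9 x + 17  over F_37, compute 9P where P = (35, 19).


k = 9 = 1001_2 (binary, LSB first: 1001)
Double-and-add from P = (35, 19):
  bit 0 = 1: acc = O + (35, 19) = (35, 19)
  bit 1 = 0: acc unchanged = (35, 19)
  bit 2 = 0: acc unchanged = (35, 19)
  bit 3 = 1: acc = (35, 19) + (1, 8) = (35, 18)

9P = (35, 18)


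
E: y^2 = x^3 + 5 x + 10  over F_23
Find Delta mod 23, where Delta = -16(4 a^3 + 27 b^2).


4 a^3 + 27 b^2 = 4*5^3 + 27*10^2 = 500 + 2700 = 3200
Delta = -16 * (3200) = -51200
Delta mod 23 = 21

Delta = 21 (mod 23)


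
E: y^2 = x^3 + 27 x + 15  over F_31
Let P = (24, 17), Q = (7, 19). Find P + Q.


P != Q, so use the chord formula.
s = (y2 - y1) / (x2 - x1) = (2) / (14) mod 31 = 9
x3 = s^2 - x1 - x2 mod 31 = 9^2 - 24 - 7 = 19
y3 = s (x1 - x3) - y1 mod 31 = 9 * (24 - 19) - 17 = 28

P + Q = (19, 28)


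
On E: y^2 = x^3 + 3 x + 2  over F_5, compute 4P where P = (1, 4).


k = 4 = 100_2 (binary, LSB first: 001)
Double-and-add from P = (1, 4):
  bit 0 = 0: acc unchanged = O
  bit 1 = 0: acc unchanged = O
  bit 2 = 1: acc = O + (1, 1) = (1, 1)

4P = (1, 1)


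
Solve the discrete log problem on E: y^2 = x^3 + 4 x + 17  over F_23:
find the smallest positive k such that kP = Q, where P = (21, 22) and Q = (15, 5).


Enumerate multiples of P until we hit Q = (15, 5):
  1P = (21, 22)
  2P = (22, 9)
  3P = (11, 9)
  4P = (15, 18)
  5P = (13, 14)
  6P = (13, 9)
  7P = (15, 5)
Match found at i = 7.

k = 7


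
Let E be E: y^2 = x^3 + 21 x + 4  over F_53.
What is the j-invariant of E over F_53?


Delta = -16(4 a^3 + 27 b^2) mod 53 = 26
-1728 * (4 a)^3 = -1728 * (4*21)^3 mod 53 = 52
j = 52 * 26^(-1) mod 53 = 2

j = 2 (mod 53)


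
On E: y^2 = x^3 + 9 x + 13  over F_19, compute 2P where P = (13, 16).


Doubling: s = (3 x1^2 + a) / (2 y1)
s = (3*13^2 + 9) / (2*16) mod 19 = 9
x3 = s^2 - 2 x1 mod 19 = 9^2 - 2*13 = 17
y3 = s (x1 - x3) - y1 mod 19 = 9 * (13 - 17) - 16 = 5

2P = (17, 5)


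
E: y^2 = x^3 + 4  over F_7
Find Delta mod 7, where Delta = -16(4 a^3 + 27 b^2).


4 a^3 + 27 b^2 = 4*0^3 + 27*4^2 = 0 + 432 = 432
Delta = -16 * (432) = -6912
Delta mod 7 = 4

Delta = 4 (mod 7)


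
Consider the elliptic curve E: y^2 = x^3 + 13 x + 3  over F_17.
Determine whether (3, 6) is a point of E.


Check whether y^2 = x^3 + 13 x + 3 (mod 17) for (x, y) = (3, 6).
LHS: y^2 = 6^2 mod 17 = 2
RHS: x^3 + 13 x + 3 = 3^3 + 13*3 + 3 mod 17 = 1
LHS != RHS

No, not on the curve


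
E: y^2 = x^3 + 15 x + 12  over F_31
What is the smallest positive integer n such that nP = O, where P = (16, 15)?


Compute successive multiples of P until we hit O:
  1P = (16, 15)
  2P = (1, 20)
  3P = (21, 28)
  4P = (2, 9)
  5P = (29, 6)
  6P = (25, 27)
  7P = (9, 15)
  8P = (6, 16)
  ... (continuing to 30P)
  30P = O

ord(P) = 30


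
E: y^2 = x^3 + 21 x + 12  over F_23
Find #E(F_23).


For each x in F_23, count y with y^2 = x^3 + 21 x + 12 mod 23:
  x = 0: RHS = 12, y in [9, 14]  -> 2 point(s)
  x = 2: RHS = 16, y in [4, 19]  -> 2 point(s)
  x = 5: RHS = 12, y in [9, 14]  -> 2 point(s)
  x = 6: RHS = 9, y in [3, 20]  -> 2 point(s)
  x = 8: RHS = 2, y in [5, 18]  -> 2 point(s)
  x = 10: RHS = 3, y in [7, 16]  -> 2 point(s)
  x = 18: RHS = 12, y in [9, 14]  -> 2 point(s)
  x = 19: RHS = 2, y in [5, 18]  -> 2 point(s)
  x = 21: RHS = 8, y in [10, 13]  -> 2 point(s)
  x = 22: RHS = 13, y in [6, 17]  -> 2 point(s)
Affine points: 20. Add the point at infinity: total = 21.

#E(F_23) = 21


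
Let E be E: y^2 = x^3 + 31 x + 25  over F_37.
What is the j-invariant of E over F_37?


Delta = -16(4 a^3 + 27 b^2) mod 37 = 12
-1728 * (4 a)^3 = -1728 * (4*31)^3 mod 37 = 6
j = 6 * 12^(-1) mod 37 = 19

j = 19 (mod 37)


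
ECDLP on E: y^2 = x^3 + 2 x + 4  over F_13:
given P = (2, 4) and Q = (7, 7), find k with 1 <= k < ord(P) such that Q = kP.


Enumerate multiples of P until we hit Q = (7, 7):
  1P = (2, 4)
  2P = (8, 5)
  3P = (7, 6)
  4P = (0, 2)
  5P = (12, 12)
  6P = (9, 6)
  7P = (5, 10)
  8P = (10, 6)
  9P = (10, 7)
  10P = (5, 3)
  11P = (9, 7)
  12P = (12, 1)
  13P = (0, 11)
  14P = (7, 7)
Match found at i = 14.

k = 14


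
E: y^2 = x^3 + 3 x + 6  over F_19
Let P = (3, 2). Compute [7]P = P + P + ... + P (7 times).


k = 7 = 111_2 (binary, LSB first: 111)
Double-and-add from P = (3, 2):
  bit 0 = 1: acc = O + (3, 2) = (3, 2)
  bit 1 = 1: acc = (3, 2) + (17, 7) = (0, 14)
  bit 2 = 1: acc = (0, 14) + (13, 0) = (3, 17)

7P = (3, 17)


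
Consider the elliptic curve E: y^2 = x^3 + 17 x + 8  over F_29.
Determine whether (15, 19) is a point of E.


Check whether y^2 = x^3 + 17 x + 8 (mod 29) for (x, y) = (15, 19).
LHS: y^2 = 19^2 mod 29 = 13
RHS: x^3 + 17 x + 8 = 15^3 + 17*15 + 8 mod 29 = 13
LHS = RHS

Yes, on the curve


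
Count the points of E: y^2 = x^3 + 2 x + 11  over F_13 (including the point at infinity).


For each x in F_13, count y with y^2 = x^3 + 2 x + 11 mod 13:
  x = 1: RHS = 1, y in [1, 12]  -> 2 point(s)
  x = 2: RHS = 10, y in [6, 7]  -> 2 point(s)
  x = 5: RHS = 3, y in [4, 9]  -> 2 point(s)
  x = 7: RHS = 4, y in [2, 11]  -> 2 point(s)
  x = 9: RHS = 4, y in [2, 11]  -> 2 point(s)
  x = 10: RHS = 4, y in [2, 11]  -> 2 point(s)
  x = 11: RHS = 12, y in [5, 8]  -> 2 point(s)
Affine points: 14. Add the point at infinity: total = 15.

#E(F_13) = 15


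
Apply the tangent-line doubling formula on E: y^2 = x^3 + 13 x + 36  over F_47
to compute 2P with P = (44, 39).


Doubling: s = (3 x1^2 + a) / (2 y1)
s = (3*44^2 + 13) / (2*39) mod 47 = 21
x3 = s^2 - 2 x1 mod 47 = 21^2 - 2*44 = 24
y3 = s (x1 - x3) - y1 mod 47 = 21 * (44 - 24) - 39 = 5

2P = (24, 5)


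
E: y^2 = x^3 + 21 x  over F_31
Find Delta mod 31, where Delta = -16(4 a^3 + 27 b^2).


4 a^3 + 27 b^2 = 4*21^3 + 27*0^2 = 37044 + 0 = 37044
Delta = -16 * (37044) = -592704
Delta mod 31 = 16

Delta = 16 (mod 31)


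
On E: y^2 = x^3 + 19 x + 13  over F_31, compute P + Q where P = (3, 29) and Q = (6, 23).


P != Q, so use the chord formula.
s = (y2 - y1) / (x2 - x1) = (25) / (3) mod 31 = 29
x3 = s^2 - x1 - x2 mod 31 = 29^2 - 3 - 6 = 26
y3 = s (x1 - x3) - y1 mod 31 = 29 * (3 - 26) - 29 = 17

P + Q = (26, 17)


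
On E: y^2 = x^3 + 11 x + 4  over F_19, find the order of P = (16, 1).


Compute successive multiples of P until we hit O:
  1P = (16, 1)
  2P = (6, 18)
  3P = (13, 11)
  4P = (18, 12)
  5P = (1, 15)
  6P = (0, 17)
  7P = (4, 6)
  8P = (3, 11)
  ... (continuing to 19P)
  19P = O

ord(P) = 19


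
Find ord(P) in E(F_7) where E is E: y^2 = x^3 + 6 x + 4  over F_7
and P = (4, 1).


Compute successive multiples of P until we hit O:
  1P = (4, 1)
  2P = (0, 2)
  3P = (0, 5)
  4P = (4, 6)
  5P = O

ord(P) = 5


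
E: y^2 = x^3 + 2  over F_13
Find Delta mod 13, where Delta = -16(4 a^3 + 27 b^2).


4 a^3 + 27 b^2 = 4*0^3 + 27*2^2 = 0 + 108 = 108
Delta = -16 * (108) = -1728
Delta mod 13 = 1

Delta = 1 (mod 13)


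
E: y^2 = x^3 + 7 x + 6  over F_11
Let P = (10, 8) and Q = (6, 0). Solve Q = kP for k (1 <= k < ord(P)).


Enumerate multiples of P until we hit Q = (6, 0):
  1P = (10, 8)
  2P = (6, 0)
Match found at i = 2.

k = 2


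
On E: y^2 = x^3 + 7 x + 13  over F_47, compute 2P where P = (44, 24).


Doubling: s = (3 x1^2 + a) / (2 y1)
s = (3*44^2 + 7) / (2*24) mod 47 = 34
x3 = s^2 - 2 x1 mod 47 = 34^2 - 2*44 = 34
y3 = s (x1 - x3) - y1 mod 47 = 34 * (44 - 34) - 24 = 34

2P = (34, 34)


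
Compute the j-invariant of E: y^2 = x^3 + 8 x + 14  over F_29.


Delta = -16(4 a^3 + 27 b^2) mod 29 = 10
-1728 * (4 a)^3 = -1728 * (4*8)^3 mod 29 = 5
j = 5 * 10^(-1) mod 29 = 15

j = 15 (mod 29)


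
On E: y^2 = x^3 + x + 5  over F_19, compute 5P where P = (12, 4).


k = 5 = 101_2 (binary, LSB first: 101)
Double-and-add from P = (12, 4):
  bit 0 = 1: acc = O + (12, 4) = (12, 4)
  bit 1 = 0: acc unchanged = (12, 4)
  bit 2 = 1: acc = (12, 4) + (1, 11) = (13, 7)

5P = (13, 7)


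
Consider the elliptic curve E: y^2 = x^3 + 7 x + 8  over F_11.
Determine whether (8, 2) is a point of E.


Check whether y^2 = x^3 + 7 x + 8 (mod 11) for (x, y) = (8, 2).
LHS: y^2 = 2^2 mod 11 = 4
RHS: x^3 + 7 x + 8 = 8^3 + 7*8 + 8 mod 11 = 4
LHS = RHS

Yes, on the curve


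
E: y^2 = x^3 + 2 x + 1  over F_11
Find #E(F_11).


For each x in F_11, count y with y^2 = x^3 + 2 x + 1 mod 11:
  x = 0: RHS = 1, y in [1, 10]  -> 2 point(s)
  x = 1: RHS = 4, y in [2, 9]  -> 2 point(s)
  x = 3: RHS = 1, y in [1, 10]  -> 2 point(s)
  x = 5: RHS = 4, y in [2, 9]  -> 2 point(s)
  x = 6: RHS = 9, y in [3, 8]  -> 2 point(s)
  x = 8: RHS = 1, y in [1, 10]  -> 2 point(s)
  x = 9: RHS = 0, y in [0]  -> 1 point(s)
  x = 10: RHS = 9, y in [3, 8]  -> 2 point(s)
Affine points: 15. Add the point at infinity: total = 16.

#E(F_11) = 16


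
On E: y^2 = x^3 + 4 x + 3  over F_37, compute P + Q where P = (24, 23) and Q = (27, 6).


P != Q, so use the chord formula.
s = (y2 - y1) / (x2 - x1) = (20) / (3) mod 37 = 19
x3 = s^2 - x1 - x2 mod 37 = 19^2 - 24 - 27 = 14
y3 = s (x1 - x3) - y1 mod 37 = 19 * (24 - 14) - 23 = 19

P + Q = (14, 19)


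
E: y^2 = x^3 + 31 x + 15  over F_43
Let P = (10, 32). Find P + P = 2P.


Doubling: s = (3 x1^2 + a) / (2 y1)
s = (3*10^2 + 31) / (2*32) mod 43 = 26
x3 = s^2 - 2 x1 mod 43 = 26^2 - 2*10 = 11
y3 = s (x1 - x3) - y1 mod 43 = 26 * (10 - 11) - 32 = 28

2P = (11, 28)


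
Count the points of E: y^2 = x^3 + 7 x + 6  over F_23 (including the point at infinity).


For each x in F_23, count y with y^2 = x^3 + 7 x + 6 mod 23:
  x = 0: RHS = 6, y in [11, 12]  -> 2 point(s)
  x = 3: RHS = 8, y in [10, 13]  -> 2 point(s)
  x = 4: RHS = 6, y in [11, 12]  -> 2 point(s)
  x = 9: RHS = 16, y in [4, 19]  -> 2 point(s)
  x = 10: RHS = 18, y in [8, 15]  -> 2 point(s)
  x = 12: RHS = 1, y in [1, 22]  -> 2 point(s)
  x = 15: RHS = 13, y in [6, 17]  -> 2 point(s)
  x = 17: RHS = 1, y in [1, 22]  -> 2 point(s)
  x = 19: RHS = 6, y in [11, 12]  -> 2 point(s)
  x = 20: RHS = 4, y in [2, 21]  -> 2 point(s)
Affine points: 20. Add the point at infinity: total = 21.

#E(F_23) = 21


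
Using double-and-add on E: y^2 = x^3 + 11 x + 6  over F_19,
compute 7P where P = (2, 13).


k = 7 = 111_2 (binary, LSB first: 111)
Double-and-add from P = (2, 13):
  bit 0 = 1: acc = O + (2, 13) = (2, 13)
  bit 1 = 1: acc = (2, 13) + (13, 16) = (8, 13)
  bit 2 = 1: acc = (8, 13) + (9, 6) = (13, 3)

7P = (13, 3)


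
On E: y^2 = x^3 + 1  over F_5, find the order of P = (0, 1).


Compute successive multiples of P until we hit O:
  1P = (0, 1)
  2P = (0, 4)
  3P = O

ord(P) = 3


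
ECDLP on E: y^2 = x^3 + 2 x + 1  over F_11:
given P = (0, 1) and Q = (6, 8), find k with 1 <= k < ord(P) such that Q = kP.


Enumerate multiples of P until we hit Q = (6, 8):
  1P = (0, 1)
  2P = (1, 9)
  3P = (8, 1)
  4P = (3, 10)
  5P = (6, 3)
  6P = (10, 3)
  7P = (5, 9)
  8P = (9, 0)
  9P = (5, 2)
  10P = (10, 8)
  11P = (6, 8)
Match found at i = 11.

k = 11


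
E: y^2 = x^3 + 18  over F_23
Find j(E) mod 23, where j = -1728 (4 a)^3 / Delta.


Delta = -16(4 a^3 + 27 b^2) mod 23 = 10
-1728 * (4 a)^3 = -1728 * (4*0)^3 mod 23 = 0
j = 0 * 10^(-1) mod 23 = 0

j = 0 (mod 23)


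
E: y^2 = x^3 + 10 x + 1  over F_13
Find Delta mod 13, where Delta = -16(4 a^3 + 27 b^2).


4 a^3 + 27 b^2 = 4*10^3 + 27*1^2 = 4000 + 27 = 4027
Delta = -16 * (4027) = -64432
Delta mod 13 = 9

Delta = 9 (mod 13)


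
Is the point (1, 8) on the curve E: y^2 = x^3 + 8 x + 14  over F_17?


Check whether y^2 = x^3 + 8 x + 14 (mod 17) for (x, y) = (1, 8).
LHS: y^2 = 8^2 mod 17 = 13
RHS: x^3 + 8 x + 14 = 1^3 + 8*1 + 14 mod 17 = 6
LHS != RHS

No, not on the curve


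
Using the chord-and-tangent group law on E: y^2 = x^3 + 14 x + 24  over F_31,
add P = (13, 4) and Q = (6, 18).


P != Q, so use the chord formula.
s = (y2 - y1) / (x2 - x1) = (14) / (24) mod 31 = 29
x3 = s^2 - x1 - x2 mod 31 = 29^2 - 13 - 6 = 16
y3 = s (x1 - x3) - y1 mod 31 = 29 * (13 - 16) - 4 = 2

P + Q = (16, 2)


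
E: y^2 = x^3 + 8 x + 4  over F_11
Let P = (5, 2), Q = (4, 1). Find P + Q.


P != Q, so use the chord formula.
s = (y2 - y1) / (x2 - x1) = (10) / (10) mod 11 = 1
x3 = s^2 - x1 - x2 mod 11 = 1^2 - 5 - 4 = 3
y3 = s (x1 - x3) - y1 mod 11 = 1 * (5 - 3) - 2 = 0

P + Q = (3, 0)


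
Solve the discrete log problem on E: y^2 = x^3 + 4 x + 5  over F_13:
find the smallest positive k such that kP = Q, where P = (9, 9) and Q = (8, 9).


Enumerate multiples of P until we hit Q = (8, 9):
  1P = (9, 9)
  2P = (8, 4)
  3P = (8, 9)
Match found at i = 3.

k = 3


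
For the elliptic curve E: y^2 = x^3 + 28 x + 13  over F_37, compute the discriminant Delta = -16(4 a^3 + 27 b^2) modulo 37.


4 a^3 + 27 b^2 = 4*28^3 + 27*13^2 = 87808 + 4563 = 92371
Delta = -16 * (92371) = -1477936
Delta mod 37 = 29

Delta = 29 (mod 37)


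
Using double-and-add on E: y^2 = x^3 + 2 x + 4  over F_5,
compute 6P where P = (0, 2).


k = 6 = 110_2 (binary, LSB first: 011)
Double-and-add from P = (0, 2):
  bit 0 = 0: acc unchanged = O
  bit 1 = 1: acc = O + (4, 1) = (4, 1)
  bit 2 = 1: acc = (4, 1) + (2, 4) = (0, 3)

6P = (0, 3)


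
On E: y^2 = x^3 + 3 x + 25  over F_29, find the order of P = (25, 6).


Compute successive multiples of P until we hit O:
  1P = (25, 6)
  2P = (17, 28)
  3P = (0, 5)
  4P = (24, 1)
  5P = (5, 7)
  6P = (23, 20)
  7P = (1, 0)
  8P = (23, 9)
  ... (continuing to 14P)
  14P = O

ord(P) = 14


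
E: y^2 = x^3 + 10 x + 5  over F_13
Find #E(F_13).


For each x in F_13, count y with y^2 = x^3 + 10 x + 5 mod 13:
  x = 1: RHS = 3, y in [4, 9]  -> 2 point(s)
  x = 3: RHS = 10, y in [6, 7]  -> 2 point(s)
  x = 8: RHS = 12, y in [5, 8]  -> 2 point(s)
  x = 10: RHS = 0, y in [0]  -> 1 point(s)
  x = 11: RHS = 3, y in [4, 9]  -> 2 point(s)
Affine points: 9. Add the point at infinity: total = 10.

#E(F_13) = 10


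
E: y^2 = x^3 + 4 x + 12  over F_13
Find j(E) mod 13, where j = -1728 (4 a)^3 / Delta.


Delta = -16(4 a^3 + 27 b^2) mod 13 = 9
-1728 * (4 a)^3 = -1728 * (4*4)^3 mod 13 = 1
j = 1 * 9^(-1) mod 13 = 3

j = 3 (mod 13)


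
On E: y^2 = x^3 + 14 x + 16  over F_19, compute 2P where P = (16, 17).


Doubling: s = (3 x1^2 + a) / (2 y1)
s = (3*16^2 + 14) / (2*17) mod 19 = 4
x3 = s^2 - 2 x1 mod 19 = 4^2 - 2*16 = 3
y3 = s (x1 - x3) - y1 mod 19 = 4 * (16 - 3) - 17 = 16

2P = (3, 16)


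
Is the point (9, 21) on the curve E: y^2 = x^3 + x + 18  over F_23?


Check whether y^2 = x^3 + 1 x + 18 (mod 23) for (x, y) = (9, 21).
LHS: y^2 = 21^2 mod 23 = 4
RHS: x^3 + 1 x + 18 = 9^3 + 1*9 + 18 mod 23 = 20
LHS != RHS

No, not on the curve


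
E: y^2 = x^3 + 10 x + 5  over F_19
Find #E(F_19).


For each x in F_19, count y with y^2 = x^3 + 10 x + 5 mod 19:
  x = 0: RHS = 5, y in [9, 10]  -> 2 point(s)
  x = 1: RHS = 16, y in [4, 15]  -> 2 point(s)
  x = 3: RHS = 5, y in [9, 10]  -> 2 point(s)
  x = 5: RHS = 9, y in [3, 16]  -> 2 point(s)
  x = 7: RHS = 0, y in [0]  -> 1 point(s)
  x = 9: RHS = 7, y in [8, 11]  -> 2 point(s)
  x = 14: RHS = 1, y in [1, 18]  -> 2 point(s)
  x = 16: RHS = 5, y in [9, 10]  -> 2 point(s)
Affine points: 15. Add the point at infinity: total = 16.

#E(F_19) = 16
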